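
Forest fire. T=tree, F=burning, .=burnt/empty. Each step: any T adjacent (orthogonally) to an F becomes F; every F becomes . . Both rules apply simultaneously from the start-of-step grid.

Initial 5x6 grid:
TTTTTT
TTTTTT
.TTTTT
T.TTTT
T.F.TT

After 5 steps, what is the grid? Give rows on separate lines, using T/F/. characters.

Step 1: 1 trees catch fire, 1 burn out
  TTTTTT
  TTTTTT
  .TTTTT
  T.FTTT
  T...TT
Step 2: 2 trees catch fire, 1 burn out
  TTTTTT
  TTTTTT
  .TFTTT
  T..FTT
  T...TT
Step 3: 4 trees catch fire, 2 burn out
  TTTTTT
  TTFTTT
  .F.FTT
  T...FT
  T...TT
Step 4: 6 trees catch fire, 4 burn out
  TTFTTT
  TF.FTT
  ....FT
  T....F
  T...FT
Step 5: 6 trees catch fire, 6 burn out
  TF.FTT
  F...FT
  .....F
  T.....
  T....F

TF.FTT
F...FT
.....F
T.....
T....F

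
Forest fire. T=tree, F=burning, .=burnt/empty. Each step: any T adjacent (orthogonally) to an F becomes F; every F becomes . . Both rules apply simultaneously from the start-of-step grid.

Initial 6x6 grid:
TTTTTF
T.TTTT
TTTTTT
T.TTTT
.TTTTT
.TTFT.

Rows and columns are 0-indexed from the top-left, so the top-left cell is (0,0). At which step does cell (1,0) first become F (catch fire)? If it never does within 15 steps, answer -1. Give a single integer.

Step 1: cell (1,0)='T' (+5 fires, +2 burnt)
Step 2: cell (1,0)='T' (+7 fires, +5 burnt)
Step 3: cell (1,0)='T' (+9 fires, +7 burnt)
Step 4: cell (1,0)='T' (+3 fires, +9 burnt)
Step 5: cell (1,0)='T' (+2 fires, +3 burnt)
Step 6: cell (1,0)='F' (+2 fires, +2 burnt)
  -> target ignites at step 6
Step 7: cell (1,0)='.' (+1 fires, +2 burnt)
Step 8: cell (1,0)='.' (+0 fires, +1 burnt)
  fire out at step 8

6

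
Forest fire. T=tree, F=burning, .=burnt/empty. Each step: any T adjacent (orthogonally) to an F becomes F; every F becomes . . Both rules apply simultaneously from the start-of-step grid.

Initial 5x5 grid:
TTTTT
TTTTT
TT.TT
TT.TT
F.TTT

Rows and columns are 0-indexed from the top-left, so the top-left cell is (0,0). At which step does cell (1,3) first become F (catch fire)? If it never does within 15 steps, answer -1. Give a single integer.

Step 1: cell (1,3)='T' (+1 fires, +1 burnt)
Step 2: cell (1,3)='T' (+2 fires, +1 burnt)
Step 3: cell (1,3)='T' (+2 fires, +2 burnt)
Step 4: cell (1,3)='T' (+2 fires, +2 burnt)
Step 5: cell (1,3)='T' (+2 fires, +2 burnt)
Step 6: cell (1,3)='F' (+2 fires, +2 burnt)
  -> target ignites at step 6
Step 7: cell (1,3)='.' (+3 fires, +2 burnt)
Step 8: cell (1,3)='.' (+3 fires, +3 burnt)
Step 9: cell (1,3)='.' (+2 fires, +3 burnt)
Step 10: cell (1,3)='.' (+2 fires, +2 burnt)
Step 11: cell (1,3)='.' (+0 fires, +2 burnt)
  fire out at step 11

6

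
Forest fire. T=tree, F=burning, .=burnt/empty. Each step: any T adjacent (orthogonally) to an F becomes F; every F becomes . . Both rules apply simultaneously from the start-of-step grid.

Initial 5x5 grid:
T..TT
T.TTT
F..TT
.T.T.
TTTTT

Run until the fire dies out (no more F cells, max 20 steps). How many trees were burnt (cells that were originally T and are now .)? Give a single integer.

Answer: 2

Derivation:
Step 1: +1 fires, +1 burnt (F count now 1)
Step 2: +1 fires, +1 burnt (F count now 1)
Step 3: +0 fires, +1 burnt (F count now 0)
Fire out after step 3
Initially T: 16, now '.': 11
Total burnt (originally-T cells now '.'): 2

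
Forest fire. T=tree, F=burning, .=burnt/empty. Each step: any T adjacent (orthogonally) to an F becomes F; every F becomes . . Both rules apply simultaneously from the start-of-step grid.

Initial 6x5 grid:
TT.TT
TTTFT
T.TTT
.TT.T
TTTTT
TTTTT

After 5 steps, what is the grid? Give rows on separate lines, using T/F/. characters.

Step 1: 4 trees catch fire, 1 burn out
  TT.FT
  TTF.F
  T.TFT
  .TT.T
  TTTTT
  TTTTT
Step 2: 4 trees catch fire, 4 burn out
  TT..F
  TF...
  T.F.F
  .TT.T
  TTTTT
  TTTTT
Step 3: 4 trees catch fire, 4 burn out
  TF...
  F....
  T....
  .TF.F
  TTTTT
  TTTTT
Step 4: 5 trees catch fire, 4 burn out
  F....
  .....
  F....
  .F...
  TTFTF
  TTTTT
Step 5: 4 trees catch fire, 5 burn out
  .....
  .....
  .....
  .....
  TF.F.
  TTFTF

.....
.....
.....
.....
TF.F.
TTFTF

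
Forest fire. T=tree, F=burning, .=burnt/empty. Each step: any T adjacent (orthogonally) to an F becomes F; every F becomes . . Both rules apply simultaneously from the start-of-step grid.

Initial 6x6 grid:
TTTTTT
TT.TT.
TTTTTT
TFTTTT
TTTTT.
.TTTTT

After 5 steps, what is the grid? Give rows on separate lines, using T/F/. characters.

Step 1: 4 trees catch fire, 1 burn out
  TTTTTT
  TT.TT.
  TFTTTT
  F.FTTT
  TFTTT.
  .TTTTT
Step 2: 7 trees catch fire, 4 burn out
  TTTTTT
  TF.TT.
  F.FTTT
  ...FTT
  F.FTT.
  .FTTTT
Step 3: 6 trees catch fire, 7 burn out
  TFTTTT
  F..TT.
  ...FTT
  ....FT
  ...FT.
  ..FTTT
Step 4: 7 trees catch fire, 6 burn out
  F.FTTT
  ...FT.
  ....FT
  .....F
  ....F.
  ...FTT
Step 5: 4 trees catch fire, 7 burn out
  ...FTT
  ....F.
  .....F
  ......
  ......
  ....FT

...FTT
....F.
.....F
......
......
....FT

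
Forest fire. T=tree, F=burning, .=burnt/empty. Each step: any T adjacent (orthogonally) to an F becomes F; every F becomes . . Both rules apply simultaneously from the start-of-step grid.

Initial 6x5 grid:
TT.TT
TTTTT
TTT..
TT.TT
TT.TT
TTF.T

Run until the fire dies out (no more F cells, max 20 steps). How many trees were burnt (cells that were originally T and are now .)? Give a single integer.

Answer: 18

Derivation:
Step 1: +1 fires, +1 burnt (F count now 1)
Step 2: +2 fires, +1 burnt (F count now 2)
Step 3: +2 fires, +2 burnt (F count now 2)
Step 4: +2 fires, +2 burnt (F count now 2)
Step 5: +3 fires, +2 burnt (F count now 3)
Step 6: +3 fires, +3 burnt (F count now 3)
Step 7: +2 fires, +3 burnt (F count now 2)
Step 8: +2 fires, +2 burnt (F count now 2)
Step 9: +1 fires, +2 burnt (F count now 1)
Step 10: +0 fires, +1 burnt (F count now 0)
Fire out after step 10
Initially T: 23, now '.': 25
Total burnt (originally-T cells now '.'): 18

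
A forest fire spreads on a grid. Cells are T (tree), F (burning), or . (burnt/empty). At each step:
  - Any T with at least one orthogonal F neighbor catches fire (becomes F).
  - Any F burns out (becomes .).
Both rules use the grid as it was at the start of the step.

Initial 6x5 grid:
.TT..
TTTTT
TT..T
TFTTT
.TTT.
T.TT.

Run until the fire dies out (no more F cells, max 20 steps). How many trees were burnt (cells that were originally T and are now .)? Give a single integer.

Step 1: +4 fires, +1 burnt (F count now 4)
Step 2: +4 fires, +4 burnt (F count now 4)
Step 3: +6 fires, +4 burnt (F count now 6)
Step 4: +4 fires, +6 burnt (F count now 4)
Step 5: +1 fires, +4 burnt (F count now 1)
Step 6: +0 fires, +1 burnt (F count now 0)
Fire out after step 6
Initially T: 20, now '.': 29
Total burnt (originally-T cells now '.'): 19

Answer: 19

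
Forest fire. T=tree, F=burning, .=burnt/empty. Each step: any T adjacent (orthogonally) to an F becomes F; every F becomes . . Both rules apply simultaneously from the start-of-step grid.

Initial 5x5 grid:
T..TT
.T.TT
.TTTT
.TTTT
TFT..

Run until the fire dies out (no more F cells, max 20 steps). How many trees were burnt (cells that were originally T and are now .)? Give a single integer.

Step 1: +3 fires, +1 burnt (F count now 3)
Step 2: +2 fires, +3 burnt (F count now 2)
Step 3: +3 fires, +2 burnt (F count now 3)
Step 4: +2 fires, +3 burnt (F count now 2)
Step 5: +2 fires, +2 burnt (F count now 2)
Step 6: +2 fires, +2 burnt (F count now 2)
Step 7: +1 fires, +2 burnt (F count now 1)
Step 8: +0 fires, +1 burnt (F count now 0)
Fire out after step 8
Initially T: 16, now '.': 24
Total burnt (originally-T cells now '.'): 15

Answer: 15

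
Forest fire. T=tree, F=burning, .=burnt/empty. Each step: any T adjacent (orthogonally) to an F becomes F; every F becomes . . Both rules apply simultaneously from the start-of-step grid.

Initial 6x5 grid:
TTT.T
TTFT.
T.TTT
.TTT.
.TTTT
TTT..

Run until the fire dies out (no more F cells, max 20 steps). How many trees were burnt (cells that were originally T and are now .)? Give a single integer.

Answer: 20

Derivation:
Step 1: +4 fires, +1 burnt (F count now 4)
Step 2: +4 fires, +4 burnt (F count now 4)
Step 3: +6 fires, +4 burnt (F count now 6)
Step 4: +3 fires, +6 burnt (F count now 3)
Step 5: +2 fires, +3 burnt (F count now 2)
Step 6: +1 fires, +2 burnt (F count now 1)
Step 7: +0 fires, +1 burnt (F count now 0)
Fire out after step 7
Initially T: 21, now '.': 29
Total burnt (originally-T cells now '.'): 20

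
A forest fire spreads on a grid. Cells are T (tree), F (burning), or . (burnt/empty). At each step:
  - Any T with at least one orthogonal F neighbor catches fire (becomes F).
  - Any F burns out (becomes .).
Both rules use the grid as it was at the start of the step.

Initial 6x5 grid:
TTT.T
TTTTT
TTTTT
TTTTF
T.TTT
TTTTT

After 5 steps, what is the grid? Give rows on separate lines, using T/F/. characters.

Step 1: 3 trees catch fire, 1 burn out
  TTT.T
  TTTTT
  TTTTF
  TTTF.
  T.TTF
  TTTTT
Step 2: 5 trees catch fire, 3 burn out
  TTT.T
  TTTTF
  TTTF.
  TTF..
  T.TF.
  TTTTF
Step 3: 6 trees catch fire, 5 burn out
  TTT.F
  TTTF.
  TTF..
  TF...
  T.F..
  TTTF.
Step 4: 4 trees catch fire, 6 burn out
  TTT..
  TTF..
  TF...
  F....
  T....
  TTF..
Step 5: 5 trees catch fire, 4 burn out
  TTF..
  TF...
  F....
  .....
  F....
  TF...

TTF..
TF...
F....
.....
F....
TF...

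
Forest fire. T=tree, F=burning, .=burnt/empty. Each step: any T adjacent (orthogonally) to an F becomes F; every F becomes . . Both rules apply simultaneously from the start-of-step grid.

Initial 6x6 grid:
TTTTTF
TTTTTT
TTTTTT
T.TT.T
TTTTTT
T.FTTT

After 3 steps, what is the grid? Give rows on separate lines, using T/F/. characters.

Step 1: 4 trees catch fire, 2 burn out
  TTTTF.
  TTTTTF
  TTTTTT
  T.TT.T
  TTFTTT
  T..FTT
Step 2: 7 trees catch fire, 4 burn out
  TTTF..
  TTTTF.
  TTTTTF
  T.FT.T
  TF.FTT
  T...FT
Step 3: 9 trees catch fire, 7 burn out
  TTF...
  TTTF..
  TTFTF.
  T..F.F
  F...FT
  T....F

TTF...
TTTF..
TTFTF.
T..F.F
F...FT
T....F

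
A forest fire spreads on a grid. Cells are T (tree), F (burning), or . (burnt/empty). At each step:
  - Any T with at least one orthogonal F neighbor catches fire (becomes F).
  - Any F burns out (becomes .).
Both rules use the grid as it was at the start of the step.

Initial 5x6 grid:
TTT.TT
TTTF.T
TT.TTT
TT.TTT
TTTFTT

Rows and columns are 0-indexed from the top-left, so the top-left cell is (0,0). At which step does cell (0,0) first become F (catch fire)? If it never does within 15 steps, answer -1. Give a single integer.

Step 1: cell (0,0)='T' (+5 fires, +2 burnt)
Step 2: cell (0,0)='T' (+6 fires, +5 burnt)
Step 3: cell (0,0)='T' (+7 fires, +6 burnt)
Step 4: cell (0,0)='F' (+4 fires, +7 burnt)
  -> target ignites at step 4
Step 5: cell (0,0)='.' (+1 fires, +4 burnt)
Step 6: cell (0,0)='.' (+1 fires, +1 burnt)
Step 7: cell (0,0)='.' (+0 fires, +1 burnt)
  fire out at step 7

4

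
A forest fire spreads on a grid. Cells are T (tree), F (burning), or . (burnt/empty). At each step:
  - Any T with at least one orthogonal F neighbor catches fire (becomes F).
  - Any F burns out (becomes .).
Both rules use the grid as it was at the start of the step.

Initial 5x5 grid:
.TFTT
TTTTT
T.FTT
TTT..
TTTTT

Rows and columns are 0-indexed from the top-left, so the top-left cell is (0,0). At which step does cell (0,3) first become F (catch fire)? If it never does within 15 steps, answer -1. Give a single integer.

Step 1: cell (0,3)='F' (+5 fires, +2 burnt)
  -> target ignites at step 1
Step 2: cell (0,3)='.' (+6 fires, +5 burnt)
Step 3: cell (0,3)='.' (+5 fires, +6 burnt)
Step 4: cell (0,3)='.' (+3 fires, +5 burnt)
Step 5: cell (0,3)='.' (+0 fires, +3 burnt)
  fire out at step 5

1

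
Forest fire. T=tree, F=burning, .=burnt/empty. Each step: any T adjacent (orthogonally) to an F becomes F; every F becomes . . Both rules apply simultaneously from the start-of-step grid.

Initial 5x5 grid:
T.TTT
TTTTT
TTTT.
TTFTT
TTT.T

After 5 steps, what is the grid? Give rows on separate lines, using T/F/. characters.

Step 1: 4 trees catch fire, 1 burn out
  T.TTT
  TTTTT
  TTFT.
  TF.FT
  TTF.T
Step 2: 6 trees catch fire, 4 burn out
  T.TTT
  TTFTT
  TF.F.
  F...F
  TF..T
Step 3: 6 trees catch fire, 6 burn out
  T.FTT
  TF.FT
  F....
  .....
  F...F
Step 4: 3 trees catch fire, 6 burn out
  T..FT
  F...F
  .....
  .....
  .....
Step 5: 2 trees catch fire, 3 burn out
  F...F
  .....
  .....
  .....
  .....

F...F
.....
.....
.....
.....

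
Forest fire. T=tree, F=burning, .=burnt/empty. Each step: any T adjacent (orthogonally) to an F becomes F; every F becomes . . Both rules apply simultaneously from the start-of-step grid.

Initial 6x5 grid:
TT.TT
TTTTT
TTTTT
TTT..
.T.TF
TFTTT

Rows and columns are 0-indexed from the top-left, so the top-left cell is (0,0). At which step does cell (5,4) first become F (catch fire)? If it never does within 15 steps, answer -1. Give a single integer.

Step 1: cell (5,4)='F' (+5 fires, +2 burnt)
  -> target ignites at step 1
Step 2: cell (5,4)='.' (+2 fires, +5 burnt)
Step 3: cell (5,4)='.' (+3 fires, +2 burnt)
Step 4: cell (5,4)='.' (+3 fires, +3 burnt)
Step 5: cell (5,4)='.' (+4 fires, +3 burnt)
Step 6: cell (5,4)='.' (+3 fires, +4 burnt)
Step 7: cell (5,4)='.' (+2 fires, +3 burnt)
Step 8: cell (5,4)='.' (+1 fires, +2 burnt)
Step 9: cell (5,4)='.' (+0 fires, +1 burnt)
  fire out at step 9

1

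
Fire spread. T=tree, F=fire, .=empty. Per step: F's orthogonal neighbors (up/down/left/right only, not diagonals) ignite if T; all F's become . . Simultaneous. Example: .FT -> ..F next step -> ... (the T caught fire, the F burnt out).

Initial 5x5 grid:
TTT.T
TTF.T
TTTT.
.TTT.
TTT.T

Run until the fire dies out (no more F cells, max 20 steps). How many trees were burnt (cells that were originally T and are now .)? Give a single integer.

Answer: 15

Derivation:
Step 1: +3 fires, +1 burnt (F count now 3)
Step 2: +5 fires, +3 burnt (F count now 5)
Step 3: +5 fires, +5 burnt (F count now 5)
Step 4: +1 fires, +5 burnt (F count now 1)
Step 5: +1 fires, +1 burnt (F count now 1)
Step 6: +0 fires, +1 burnt (F count now 0)
Fire out after step 6
Initially T: 18, now '.': 22
Total burnt (originally-T cells now '.'): 15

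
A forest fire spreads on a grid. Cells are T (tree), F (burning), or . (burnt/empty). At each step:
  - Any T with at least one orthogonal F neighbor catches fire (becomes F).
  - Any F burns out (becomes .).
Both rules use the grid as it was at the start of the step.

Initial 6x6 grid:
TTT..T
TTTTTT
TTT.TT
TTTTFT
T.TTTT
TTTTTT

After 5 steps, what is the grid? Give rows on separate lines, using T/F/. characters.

Step 1: 4 trees catch fire, 1 burn out
  TTT..T
  TTTTTT
  TTT.FT
  TTTF.F
  T.TTFT
  TTTTTT
Step 2: 6 trees catch fire, 4 burn out
  TTT..T
  TTTTFT
  TTT..F
  TTF...
  T.TF.F
  TTTTFT
Step 3: 7 trees catch fire, 6 burn out
  TTT..T
  TTTF.F
  TTF...
  TF....
  T.F...
  TTTF.F
Step 4: 5 trees catch fire, 7 burn out
  TTT..F
  TTF...
  TF....
  F.....
  T.....
  TTF...
Step 5: 5 trees catch fire, 5 burn out
  TTF...
  TF....
  F.....
  ......
  F.....
  TF....

TTF...
TF....
F.....
......
F.....
TF....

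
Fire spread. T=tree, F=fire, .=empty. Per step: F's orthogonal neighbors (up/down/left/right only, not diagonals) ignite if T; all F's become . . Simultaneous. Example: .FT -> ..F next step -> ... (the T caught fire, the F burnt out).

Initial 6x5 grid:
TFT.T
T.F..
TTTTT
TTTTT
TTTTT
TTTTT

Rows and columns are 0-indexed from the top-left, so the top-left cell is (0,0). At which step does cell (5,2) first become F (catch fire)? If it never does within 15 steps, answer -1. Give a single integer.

Step 1: cell (5,2)='T' (+3 fires, +2 burnt)
Step 2: cell (5,2)='T' (+4 fires, +3 burnt)
Step 3: cell (5,2)='T' (+5 fires, +4 burnt)
Step 4: cell (5,2)='F' (+5 fires, +5 burnt)
  -> target ignites at step 4
Step 5: cell (5,2)='.' (+4 fires, +5 burnt)
Step 6: cell (5,2)='.' (+2 fires, +4 burnt)
Step 7: cell (5,2)='.' (+0 fires, +2 burnt)
  fire out at step 7

4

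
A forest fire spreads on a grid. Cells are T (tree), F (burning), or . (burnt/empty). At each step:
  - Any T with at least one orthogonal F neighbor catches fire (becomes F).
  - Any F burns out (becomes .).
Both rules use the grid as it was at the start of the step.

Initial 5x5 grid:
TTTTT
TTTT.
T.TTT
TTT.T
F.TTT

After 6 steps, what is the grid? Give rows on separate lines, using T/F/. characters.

Step 1: 1 trees catch fire, 1 burn out
  TTTTT
  TTTT.
  T.TTT
  FTT.T
  ..TTT
Step 2: 2 trees catch fire, 1 burn out
  TTTTT
  TTTT.
  F.TTT
  .FT.T
  ..TTT
Step 3: 2 trees catch fire, 2 burn out
  TTTTT
  FTTT.
  ..TTT
  ..F.T
  ..TTT
Step 4: 4 trees catch fire, 2 burn out
  FTTTT
  .FTT.
  ..FTT
  ....T
  ..FTT
Step 5: 4 trees catch fire, 4 burn out
  .FTTT
  ..FT.
  ...FT
  ....T
  ...FT
Step 6: 4 trees catch fire, 4 burn out
  ..FTT
  ...F.
  ....F
  ....T
  ....F

..FTT
...F.
....F
....T
....F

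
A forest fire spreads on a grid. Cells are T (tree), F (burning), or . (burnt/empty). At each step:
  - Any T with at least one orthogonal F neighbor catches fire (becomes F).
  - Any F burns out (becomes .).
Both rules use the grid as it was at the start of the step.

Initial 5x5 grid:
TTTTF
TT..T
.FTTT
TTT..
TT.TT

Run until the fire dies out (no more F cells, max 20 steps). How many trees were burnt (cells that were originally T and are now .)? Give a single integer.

Step 1: +5 fires, +2 burnt (F count now 5)
Step 2: +8 fires, +5 burnt (F count now 8)
Step 3: +2 fires, +8 burnt (F count now 2)
Step 4: +0 fires, +2 burnt (F count now 0)
Fire out after step 4
Initially T: 17, now '.': 23
Total burnt (originally-T cells now '.'): 15

Answer: 15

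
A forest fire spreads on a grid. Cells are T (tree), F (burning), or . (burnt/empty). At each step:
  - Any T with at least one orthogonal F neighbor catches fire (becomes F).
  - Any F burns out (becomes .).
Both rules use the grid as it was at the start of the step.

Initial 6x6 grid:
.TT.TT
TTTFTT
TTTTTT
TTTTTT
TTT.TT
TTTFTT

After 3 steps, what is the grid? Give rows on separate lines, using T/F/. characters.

Step 1: 5 trees catch fire, 2 burn out
  .TT.TT
  TTF.FT
  TTTFTT
  TTTTTT
  TTT.TT
  TTF.FT
Step 2: 11 trees catch fire, 5 burn out
  .TF.FT
  TF...F
  TTF.FT
  TTTFTT
  TTF.FT
  TF...F
Step 3: 10 trees catch fire, 11 burn out
  .F...F
  F.....
  TF...F
  TTF.FT
  TF...F
  F.....

.F...F
F.....
TF...F
TTF.FT
TF...F
F.....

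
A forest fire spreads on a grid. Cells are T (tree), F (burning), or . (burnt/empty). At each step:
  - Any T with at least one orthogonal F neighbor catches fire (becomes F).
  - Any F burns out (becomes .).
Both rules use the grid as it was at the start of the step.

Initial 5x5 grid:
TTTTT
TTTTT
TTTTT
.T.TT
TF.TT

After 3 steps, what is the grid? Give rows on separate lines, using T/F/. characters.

Step 1: 2 trees catch fire, 1 burn out
  TTTTT
  TTTTT
  TTTTT
  .F.TT
  F..TT
Step 2: 1 trees catch fire, 2 burn out
  TTTTT
  TTTTT
  TFTTT
  ...TT
  ...TT
Step 3: 3 trees catch fire, 1 burn out
  TTTTT
  TFTTT
  F.FTT
  ...TT
  ...TT

TTTTT
TFTTT
F.FTT
...TT
...TT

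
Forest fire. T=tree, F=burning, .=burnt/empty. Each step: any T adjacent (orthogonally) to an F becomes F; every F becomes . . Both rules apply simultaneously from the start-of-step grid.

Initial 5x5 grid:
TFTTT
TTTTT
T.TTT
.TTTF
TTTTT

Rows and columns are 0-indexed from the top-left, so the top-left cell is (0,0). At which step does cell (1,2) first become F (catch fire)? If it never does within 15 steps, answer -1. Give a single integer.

Step 1: cell (1,2)='T' (+6 fires, +2 burnt)
Step 2: cell (1,2)='F' (+7 fires, +6 burnt)
  -> target ignites at step 2
Step 3: cell (1,2)='.' (+6 fires, +7 burnt)
Step 4: cell (1,2)='.' (+1 fires, +6 burnt)
Step 5: cell (1,2)='.' (+1 fires, +1 burnt)
Step 6: cell (1,2)='.' (+0 fires, +1 burnt)
  fire out at step 6

2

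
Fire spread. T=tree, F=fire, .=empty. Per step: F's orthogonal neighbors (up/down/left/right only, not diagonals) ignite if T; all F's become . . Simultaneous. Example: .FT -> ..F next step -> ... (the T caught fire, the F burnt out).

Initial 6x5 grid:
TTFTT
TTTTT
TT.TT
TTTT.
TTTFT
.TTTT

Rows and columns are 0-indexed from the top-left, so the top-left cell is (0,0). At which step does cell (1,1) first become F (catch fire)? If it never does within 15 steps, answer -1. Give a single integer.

Step 1: cell (1,1)='T' (+7 fires, +2 burnt)
Step 2: cell (1,1)='F' (+9 fires, +7 burnt)
  -> target ignites at step 2
Step 3: cell (1,1)='.' (+7 fires, +9 burnt)
Step 4: cell (1,1)='.' (+2 fires, +7 burnt)
Step 5: cell (1,1)='.' (+0 fires, +2 burnt)
  fire out at step 5

2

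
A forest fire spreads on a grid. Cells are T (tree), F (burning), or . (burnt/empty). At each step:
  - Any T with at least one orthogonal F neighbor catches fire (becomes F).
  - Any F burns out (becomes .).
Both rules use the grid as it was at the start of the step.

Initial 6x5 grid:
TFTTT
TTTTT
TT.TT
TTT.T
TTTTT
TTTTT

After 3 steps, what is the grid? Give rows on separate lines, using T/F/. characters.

Step 1: 3 trees catch fire, 1 burn out
  F.FTT
  TFTTT
  TT.TT
  TTT.T
  TTTTT
  TTTTT
Step 2: 4 trees catch fire, 3 burn out
  ...FT
  F.FTT
  TF.TT
  TTT.T
  TTTTT
  TTTTT
Step 3: 4 trees catch fire, 4 burn out
  ....F
  ...FT
  F..TT
  TFT.T
  TTTTT
  TTTTT

....F
...FT
F..TT
TFT.T
TTTTT
TTTTT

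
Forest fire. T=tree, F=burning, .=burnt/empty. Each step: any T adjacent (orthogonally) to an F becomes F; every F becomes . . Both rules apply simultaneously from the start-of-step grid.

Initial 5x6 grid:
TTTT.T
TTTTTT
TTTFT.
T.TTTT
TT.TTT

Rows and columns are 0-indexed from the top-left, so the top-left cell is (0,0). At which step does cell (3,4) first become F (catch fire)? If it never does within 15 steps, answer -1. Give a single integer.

Step 1: cell (3,4)='T' (+4 fires, +1 burnt)
Step 2: cell (3,4)='F' (+7 fires, +4 burnt)
  -> target ignites at step 2
Step 3: cell (3,4)='.' (+6 fires, +7 burnt)
Step 4: cell (3,4)='.' (+5 fires, +6 burnt)
Step 5: cell (3,4)='.' (+2 fires, +5 burnt)
Step 6: cell (3,4)='.' (+1 fires, +2 burnt)
Step 7: cell (3,4)='.' (+0 fires, +1 burnt)
  fire out at step 7

2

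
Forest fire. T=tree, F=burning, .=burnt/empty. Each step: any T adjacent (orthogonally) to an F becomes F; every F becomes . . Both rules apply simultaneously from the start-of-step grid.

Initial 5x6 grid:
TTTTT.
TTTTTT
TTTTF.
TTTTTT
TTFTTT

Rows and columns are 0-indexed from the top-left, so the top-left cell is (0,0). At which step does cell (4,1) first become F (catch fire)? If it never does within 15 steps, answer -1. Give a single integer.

Step 1: cell (4,1)='F' (+6 fires, +2 burnt)
  -> target ignites at step 1
Step 2: cell (4,1)='.' (+9 fires, +6 burnt)
Step 3: cell (4,1)='.' (+5 fires, +9 burnt)
Step 4: cell (4,1)='.' (+3 fires, +5 burnt)
Step 5: cell (4,1)='.' (+2 fires, +3 burnt)
Step 6: cell (4,1)='.' (+1 fires, +2 burnt)
Step 7: cell (4,1)='.' (+0 fires, +1 burnt)
  fire out at step 7

1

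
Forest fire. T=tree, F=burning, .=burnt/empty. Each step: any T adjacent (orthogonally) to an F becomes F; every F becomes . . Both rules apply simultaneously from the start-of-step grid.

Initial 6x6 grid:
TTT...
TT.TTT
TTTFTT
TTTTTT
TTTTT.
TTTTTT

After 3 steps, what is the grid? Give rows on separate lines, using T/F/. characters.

Step 1: 4 trees catch fire, 1 burn out
  TTT...
  TT.FTT
  TTF.FT
  TTTFTT
  TTTTT.
  TTTTTT
Step 2: 6 trees catch fire, 4 burn out
  TTT...
  TT..FT
  TF...F
  TTF.FT
  TTTFT.
  TTTTTT
Step 3: 8 trees catch fire, 6 burn out
  TTT...
  TF...F
  F.....
  TF...F
  TTF.F.
  TTTFTT

TTT...
TF...F
F.....
TF...F
TTF.F.
TTTFTT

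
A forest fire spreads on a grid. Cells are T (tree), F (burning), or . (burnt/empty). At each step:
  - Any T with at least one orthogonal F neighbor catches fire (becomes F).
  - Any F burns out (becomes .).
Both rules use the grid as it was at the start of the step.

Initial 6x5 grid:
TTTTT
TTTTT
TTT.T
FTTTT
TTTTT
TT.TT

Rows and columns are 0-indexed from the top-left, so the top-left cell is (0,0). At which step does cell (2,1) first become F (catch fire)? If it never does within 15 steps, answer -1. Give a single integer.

Step 1: cell (2,1)='T' (+3 fires, +1 burnt)
Step 2: cell (2,1)='F' (+5 fires, +3 burnt)
  -> target ignites at step 2
Step 3: cell (2,1)='.' (+6 fires, +5 burnt)
Step 4: cell (2,1)='.' (+4 fires, +6 burnt)
Step 5: cell (2,1)='.' (+5 fires, +4 burnt)
Step 6: cell (2,1)='.' (+3 fires, +5 burnt)
Step 7: cell (2,1)='.' (+1 fires, +3 burnt)
Step 8: cell (2,1)='.' (+0 fires, +1 burnt)
  fire out at step 8

2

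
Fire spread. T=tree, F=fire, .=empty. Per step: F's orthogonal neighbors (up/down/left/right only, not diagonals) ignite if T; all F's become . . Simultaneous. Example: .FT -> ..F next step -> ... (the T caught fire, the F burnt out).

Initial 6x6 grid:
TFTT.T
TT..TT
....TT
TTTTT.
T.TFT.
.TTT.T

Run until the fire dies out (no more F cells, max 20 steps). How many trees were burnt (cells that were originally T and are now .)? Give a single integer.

Answer: 21

Derivation:
Step 1: +7 fires, +2 burnt (F count now 7)
Step 2: +5 fires, +7 burnt (F count now 5)
Step 3: +3 fires, +5 burnt (F count now 3)
Step 4: +3 fires, +3 burnt (F count now 3)
Step 5: +2 fires, +3 burnt (F count now 2)
Step 6: +1 fires, +2 burnt (F count now 1)
Step 7: +0 fires, +1 burnt (F count now 0)
Fire out after step 7
Initially T: 22, now '.': 35
Total burnt (originally-T cells now '.'): 21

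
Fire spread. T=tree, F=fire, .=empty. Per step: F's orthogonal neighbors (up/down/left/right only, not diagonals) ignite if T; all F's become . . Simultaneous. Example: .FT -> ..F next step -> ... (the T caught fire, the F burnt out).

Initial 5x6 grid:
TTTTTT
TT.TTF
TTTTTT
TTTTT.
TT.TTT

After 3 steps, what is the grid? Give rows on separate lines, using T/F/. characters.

Step 1: 3 trees catch fire, 1 burn out
  TTTTTF
  TT.TF.
  TTTTTF
  TTTTT.
  TT.TTT
Step 2: 3 trees catch fire, 3 burn out
  TTTTF.
  TT.F..
  TTTTF.
  TTTTT.
  TT.TTT
Step 3: 3 trees catch fire, 3 burn out
  TTTF..
  TT....
  TTTF..
  TTTTF.
  TT.TTT

TTTF..
TT....
TTTF..
TTTTF.
TT.TTT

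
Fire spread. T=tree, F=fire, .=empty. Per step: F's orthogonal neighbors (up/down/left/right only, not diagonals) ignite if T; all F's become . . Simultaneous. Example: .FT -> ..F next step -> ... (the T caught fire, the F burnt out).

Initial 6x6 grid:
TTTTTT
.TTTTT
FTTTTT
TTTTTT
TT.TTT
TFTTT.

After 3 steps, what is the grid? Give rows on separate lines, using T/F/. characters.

Step 1: 5 trees catch fire, 2 burn out
  TTTTTT
  .TTTTT
  .FTTTT
  FTTTTT
  TF.TTT
  F.FTT.
Step 2: 5 trees catch fire, 5 burn out
  TTTTTT
  .FTTTT
  ..FTTT
  .FTTTT
  F..TTT
  ...FT.
Step 3: 6 trees catch fire, 5 burn out
  TFTTTT
  ..FTTT
  ...FTT
  ..FTTT
  ...FTT
  ....F.

TFTTTT
..FTTT
...FTT
..FTTT
...FTT
....F.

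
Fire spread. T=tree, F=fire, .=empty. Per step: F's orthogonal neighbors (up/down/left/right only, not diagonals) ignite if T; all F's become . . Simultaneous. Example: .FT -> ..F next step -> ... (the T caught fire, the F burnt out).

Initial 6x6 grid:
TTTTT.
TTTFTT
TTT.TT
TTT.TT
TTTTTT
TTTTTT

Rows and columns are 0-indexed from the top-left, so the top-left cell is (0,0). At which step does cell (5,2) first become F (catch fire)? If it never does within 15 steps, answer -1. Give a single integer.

Step 1: cell (5,2)='T' (+3 fires, +1 burnt)
Step 2: cell (5,2)='T' (+6 fires, +3 burnt)
Step 3: cell (5,2)='T' (+6 fires, +6 burnt)
Step 4: cell (5,2)='T' (+6 fires, +6 burnt)
Step 5: cell (5,2)='F' (+6 fires, +6 burnt)
  -> target ignites at step 5
Step 6: cell (5,2)='.' (+4 fires, +6 burnt)
Step 7: cell (5,2)='.' (+1 fires, +4 burnt)
Step 8: cell (5,2)='.' (+0 fires, +1 burnt)
  fire out at step 8

5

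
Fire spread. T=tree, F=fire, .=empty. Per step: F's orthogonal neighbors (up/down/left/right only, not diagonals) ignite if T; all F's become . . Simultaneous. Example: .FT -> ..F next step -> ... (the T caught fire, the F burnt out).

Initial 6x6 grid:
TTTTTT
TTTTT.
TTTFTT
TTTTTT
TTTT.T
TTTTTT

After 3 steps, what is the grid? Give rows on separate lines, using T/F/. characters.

Step 1: 4 trees catch fire, 1 burn out
  TTTTTT
  TTTFT.
  TTF.FT
  TTTFTT
  TTTT.T
  TTTTTT
Step 2: 8 trees catch fire, 4 burn out
  TTTFTT
  TTF.F.
  TF...F
  TTF.FT
  TTTF.T
  TTTTTT
Step 3: 8 trees catch fire, 8 burn out
  TTF.FT
  TF....
  F.....
  TF...F
  TTF..T
  TTTFTT

TTF.FT
TF....
F.....
TF...F
TTF..T
TTTFTT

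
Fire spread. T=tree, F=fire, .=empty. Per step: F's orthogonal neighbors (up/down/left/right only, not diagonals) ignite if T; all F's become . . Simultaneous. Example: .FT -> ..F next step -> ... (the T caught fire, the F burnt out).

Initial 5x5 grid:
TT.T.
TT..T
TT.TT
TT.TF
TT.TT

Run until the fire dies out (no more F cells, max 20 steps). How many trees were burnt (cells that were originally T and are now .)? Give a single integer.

Step 1: +3 fires, +1 burnt (F count now 3)
Step 2: +3 fires, +3 burnt (F count now 3)
Step 3: +0 fires, +3 burnt (F count now 0)
Fire out after step 3
Initially T: 17, now '.': 14
Total burnt (originally-T cells now '.'): 6

Answer: 6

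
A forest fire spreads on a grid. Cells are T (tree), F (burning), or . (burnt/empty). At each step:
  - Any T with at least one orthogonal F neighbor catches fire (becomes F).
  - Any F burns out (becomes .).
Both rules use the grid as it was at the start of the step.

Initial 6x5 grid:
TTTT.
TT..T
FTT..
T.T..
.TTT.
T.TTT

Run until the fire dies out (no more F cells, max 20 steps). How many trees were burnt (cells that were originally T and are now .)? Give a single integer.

Answer: 16

Derivation:
Step 1: +3 fires, +1 burnt (F count now 3)
Step 2: +3 fires, +3 burnt (F count now 3)
Step 3: +2 fires, +3 burnt (F count now 2)
Step 4: +2 fires, +2 burnt (F count now 2)
Step 5: +4 fires, +2 burnt (F count now 4)
Step 6: +1 fires, +4 burnt (F count now 1)
Step 7: +1 fires, +1 burnt (F count now 1)
Step 8: +0 fires, +1 burnt (F count now 0)
Fire out after step 8
Initially T: 18, now '.': 28
Total burnt (originally-T cells now '.'): 16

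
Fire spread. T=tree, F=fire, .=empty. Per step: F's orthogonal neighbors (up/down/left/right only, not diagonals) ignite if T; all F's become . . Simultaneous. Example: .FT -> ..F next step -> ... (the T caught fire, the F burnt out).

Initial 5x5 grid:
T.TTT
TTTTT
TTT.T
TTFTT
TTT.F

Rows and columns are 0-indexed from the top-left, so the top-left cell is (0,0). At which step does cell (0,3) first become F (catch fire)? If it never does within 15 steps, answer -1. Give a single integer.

Step 1: cell (0,3)='T' (+5 fires, +2 burnt)
Step 2: cell (0,3)='T' (+5 fires, +5 burnt)
Step 3: cell (0,3)='T' (+6 fires, +5 burnt)
Step 4: cell (0,3)='F' (+3 fires, +6 burnt)
  -> target ignites at step 4
Step 5: cell (0,3)='.' (+1 fires, +3 burnt)
Step 6: cell (0,3)='.' (+0 fires, +1 burnt)
  fire out at step 6

4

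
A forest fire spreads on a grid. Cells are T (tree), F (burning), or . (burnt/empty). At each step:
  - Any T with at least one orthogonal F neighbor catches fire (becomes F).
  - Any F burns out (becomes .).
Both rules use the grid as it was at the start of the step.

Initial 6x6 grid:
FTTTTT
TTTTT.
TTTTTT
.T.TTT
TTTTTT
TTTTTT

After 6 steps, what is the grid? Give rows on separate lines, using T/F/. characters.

Step 1: 2 trees catch fire, 1 burn out
  .FTTTT
  FTTTT.
  TTTTTT
  .T.TTT
  TTTTTT
  TTTTTT
Step 2: 3 trees catch fire, 2 burn out
  ..FTTT
  .FTTT.
  FTTTTT
  .T.TTT
  TTTTTT
  TTTTTT
Step 3: 3 trees catch fire, 3 burn out
  ...FTT
  ..FTT.
  .FTTTT
  .T.TTT
  TTTTTT
  TTTTTT
Step 4: 4 trees catch fire, 3 burn out
  ....FT
  ...FT.
  ..FTTT
  .F.TTT
  TTTTTT
  TTTTTT
Step 5: 4 trees catch fire, 4 burn out
  .....F
  ....F.
  ...FTT
  ...TTT
  TFTTTT
  TTTTTT
Step 6: 5 trees catch fire, 4 burn out
  ......
  ......
  ....FT
  ...FTT
  F.FTTT
  TFTTTT

......
......
....FT
...FTT
F.FTTT
TFTTTT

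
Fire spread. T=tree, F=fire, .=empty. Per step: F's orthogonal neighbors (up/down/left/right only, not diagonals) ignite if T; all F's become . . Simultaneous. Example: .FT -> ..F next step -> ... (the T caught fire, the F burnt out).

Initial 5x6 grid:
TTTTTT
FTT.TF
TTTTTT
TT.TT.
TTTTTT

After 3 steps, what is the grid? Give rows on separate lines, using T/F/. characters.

Step 1: 6 trees catch fire, 2 burn out
  FTTTTF
  .FT.F.
  FTTTTF
  TT.TT.
  TTTTTT
Step 2: 6 trees catch fire, 6 burn out
  .FTTF.
  ..F...
  .FTTF.
  FT.TT.
  TTTTTT
Step 3: 7 trees catch fire, 6 burn out
  ..FF..
  ......
  ..FF..
  .F.TF.
  FTTTTT

..FF..
......
..FF..
.F.TF.
FTTTTT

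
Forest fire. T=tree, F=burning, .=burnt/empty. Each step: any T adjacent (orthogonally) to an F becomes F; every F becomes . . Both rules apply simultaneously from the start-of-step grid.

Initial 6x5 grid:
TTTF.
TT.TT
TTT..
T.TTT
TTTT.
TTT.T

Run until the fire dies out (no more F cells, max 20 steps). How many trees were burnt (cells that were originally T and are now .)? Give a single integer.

Step 1: +2 fires, +1 burnt (F count now 2)
Step 2: +2 fires, +2 burnt (F count now 2)
Step 3: +2 fires, +2 burnt (F count now 2)
Step 4: +2 fires, +2 burnt (F count now 2)
Step 5: +2 fires, +2 burnt (F count now 2)
Step 6: +2 fires, +2 burnt (F count now 2)
Step 7: +3 fires, +2 burnt (F count now 3)
Step 8: +5 fires, +3 burnt (F count now 5)
Step 9: +1 fires, +5 burnt (F count now 1)
Step 10: +0 fires, +1 burnt (F count now 0)
Fire out after step 10
Initially T: 22, now '.': 29
Total burnt (originally-T cells now '.'): 21

Answer: 21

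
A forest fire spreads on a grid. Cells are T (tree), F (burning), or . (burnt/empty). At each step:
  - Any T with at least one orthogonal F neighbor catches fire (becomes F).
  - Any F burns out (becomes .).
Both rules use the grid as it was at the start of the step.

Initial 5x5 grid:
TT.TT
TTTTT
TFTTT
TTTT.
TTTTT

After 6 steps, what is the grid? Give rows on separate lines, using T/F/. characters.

Step 1: 4 trees catch fire, 1 burn out
  TT.TT
  TFTTT
  F.FTT
  TFTT.
  TTTTT
Step 2: 7 trees catch fire, 4 burn out
  TF.TT
  F.FTT
  ...FT
  F.FT.
  TFTTT
Step 3: 6 trees catch fire, 7 burn out
  F..TT
  ...FT
  ....F
  ...F.
  F.FTT
Step 4: 3 trees catch fire, 6 burn out
  ...FT
  ....F
  .....
  .....
  ...FT
Step 5: 2 trees catch fire, 3 burn out
  ....F
  .....
  .....
  .....
  ....F
Step 6: 0 trees catch fire, 2 burn out
  .....
  .....
  .....
  .....
  .....

.....
.....
.....
.....
.....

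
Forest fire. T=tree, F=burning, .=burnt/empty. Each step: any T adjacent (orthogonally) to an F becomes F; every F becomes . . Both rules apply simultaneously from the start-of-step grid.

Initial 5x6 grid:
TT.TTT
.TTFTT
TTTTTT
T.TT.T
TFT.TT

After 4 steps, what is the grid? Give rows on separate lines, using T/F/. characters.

Step 1: 6 trees catch fire, 2 burn out
  TT.FTT
  .TF.FT
  TTTFTT
  T.TT.T
  F.F.TT
Step 2: 8 trees catch fire, 6 burn out
  TT..FT
  .F...F
  TTF.FT
  F.FF.T
  ....TT
Step 3: 5 trees catch fire, 8 burn out
  TF...F
  ......
  FF...F
  .....T
  ....TT
Step 4: 2 trees catch fire, 5 burn out
  F.....
  ......
  ......
  .....F
  ....TT

F.....
......
......
.....F
....TT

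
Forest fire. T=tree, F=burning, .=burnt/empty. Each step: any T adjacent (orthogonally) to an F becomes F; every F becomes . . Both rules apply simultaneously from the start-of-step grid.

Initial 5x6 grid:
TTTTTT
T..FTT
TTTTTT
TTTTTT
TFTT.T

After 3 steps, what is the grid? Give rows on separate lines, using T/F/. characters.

Step 1: 6 trees catch fire, 2 burn out
  TTTFTT
  T...FT
  TTTFTT
  TFTTTT
  F.FT.T
Step 2: 10 trees catch fire, 6 burn out
  TTF.FT
  T....F
  TFF.FT
  F.FFTT
  ...F.T
Step 3: 5 trees catch fire, 10 burn out
  TF...F
  T.....
  F....F
  ....FT
  .....T

TF...F
T.....
F....F
....FT
.....T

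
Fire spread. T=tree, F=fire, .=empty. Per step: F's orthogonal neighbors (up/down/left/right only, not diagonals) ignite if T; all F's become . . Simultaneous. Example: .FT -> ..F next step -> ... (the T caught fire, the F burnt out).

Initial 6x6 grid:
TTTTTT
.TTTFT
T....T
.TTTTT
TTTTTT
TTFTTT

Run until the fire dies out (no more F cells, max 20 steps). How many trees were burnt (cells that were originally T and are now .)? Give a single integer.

Answer: 27

Derivation:
Step 1: +6 fires, +2 burnt (F count now 6)
Step 2: +9 fires, +6 burnt (F count now 9)
Step 3: +8 fires, +9 burnt (F count now 8)
Step 4: +3 fires, +8 burnt (F count now 3)
Step 5: +1 fires, +3 burnt (F count now 1)
Step 6: +0 fires, +1 burnt (F count now 0)
Fire out after step 6
Initially T: 28, now '.': 35
Total burnt (originally-T cells now '.'): 27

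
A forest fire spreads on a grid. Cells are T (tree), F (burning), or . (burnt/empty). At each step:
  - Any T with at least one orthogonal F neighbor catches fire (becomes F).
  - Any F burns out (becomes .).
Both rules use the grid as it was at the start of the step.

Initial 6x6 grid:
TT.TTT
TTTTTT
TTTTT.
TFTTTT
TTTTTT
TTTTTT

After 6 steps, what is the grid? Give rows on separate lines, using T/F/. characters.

Step 1: 4 trees catch fire, 1 burn out
  TT.TTT
  TTTTTT
  TFTTT.
  F.FTTT
  TFTTTT
  TTTTTT
Step 2: 7 trees catch fire, 4 burn out
  TT.TTT
  TFTTTT
  F.FTT.
  ...FTT
  F.FTTT
  TFTTTT
Step 3: 8 trees catch fire, 7 burn out
  TF.TTT
  F.FTTT
  ...FT.
  ....FT
  ...FTT
  F.FTTT
Step 4: 6 trees catch fire, 8 burn out
  F..TTT
  ...FTT
  ....F.
  .....F
  ....FT
  ...FTT
Step 5: 4 trees catch fire, 6 burn out
  ...FTT
  ....FT
  ......
  ......
  .....F
  ....FT
Step 6: 3 trees catch fire, 4 burn out
  ....FT
  .....F
  ......
  ......
  ......
  .....F

....FT
.....F
......
......
......
.....F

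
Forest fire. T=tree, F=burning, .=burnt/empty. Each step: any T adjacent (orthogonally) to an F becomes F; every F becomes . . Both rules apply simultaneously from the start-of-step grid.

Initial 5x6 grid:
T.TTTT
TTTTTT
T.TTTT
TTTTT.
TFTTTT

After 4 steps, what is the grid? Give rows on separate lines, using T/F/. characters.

Step 1: 3 trees catch fire, 1 burn out
  T.TTTT
  TTTTTT
  T.TTTT
  TFTTT.
  F.FTTT
Step 2: 3 trees catch fire, 3 burn out
  T.TTTT
  TTTTTT
  T.TTTT
  F.FTT.
  ...FTT
Step 3: 4 trees catch fire, 3 burn out
  T.TTTT
  TTTTTT
  F.FTTT
  ...FT.
  ....FT
Step 4: 5 trees catch fire, 4 burn out
  T.TTTT
  FTFTTT
  ...FTT
  ....F.
  .....F

T.TTTT
FTFTTT
...FTT
....F.
.....F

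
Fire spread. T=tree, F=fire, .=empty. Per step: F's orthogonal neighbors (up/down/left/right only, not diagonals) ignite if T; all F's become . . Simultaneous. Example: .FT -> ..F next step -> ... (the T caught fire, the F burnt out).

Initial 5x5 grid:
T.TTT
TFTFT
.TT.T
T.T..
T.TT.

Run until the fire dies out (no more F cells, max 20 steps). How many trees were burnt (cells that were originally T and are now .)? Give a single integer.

Answer: 13

Derivation:
Step 1: +5 fires, +2 burnt (F count now 5)
Step 2: +5 fires, +5 burnt (F count now 5)
Step 3: +1 fires, +5 burnt (F count now 1)
Step 4: +1 fires, +1 burnt (F count now 1)
Step 5: +1 fires, +1 burnt (F count now 1)
Step 6: +0 fires, +1 burnt (F count now 0)
Fire out after step 6
Initially T: 15, now '.': 23
Total burnt (originally-T cells now '.'): 13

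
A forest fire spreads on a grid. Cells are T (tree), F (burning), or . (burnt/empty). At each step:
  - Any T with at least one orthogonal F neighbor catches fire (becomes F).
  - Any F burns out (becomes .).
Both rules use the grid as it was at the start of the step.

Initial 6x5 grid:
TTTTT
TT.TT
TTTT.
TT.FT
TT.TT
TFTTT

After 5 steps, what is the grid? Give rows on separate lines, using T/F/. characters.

Step 1: 6 trees catch fire, 2 burn out
  TTTTT
  TT.TT
  TTTF.
  TT..F
  TF.FT
  F.FTT
Step 2: 6 trees catch fire, 6 burn out
  TTTTT
  TT.FT
  TTF..
  TF...
  F...F
  ...FT
Step 3: 5 trees catch fire, 6 burn out
  TTTFT
  TT..F
  TF...
  F....
  .....
  ....F
Step 4: 4 trees catch fire, 5 burn out
  TTF.F
  TF...
  F....
  .....
  .....
  .....
Step 5: 2 trees catch fire, 4 burn out
  TF...
  F....
  .....
  .....
  .....
  .....

TF...
F....
.....
.....
.....
.....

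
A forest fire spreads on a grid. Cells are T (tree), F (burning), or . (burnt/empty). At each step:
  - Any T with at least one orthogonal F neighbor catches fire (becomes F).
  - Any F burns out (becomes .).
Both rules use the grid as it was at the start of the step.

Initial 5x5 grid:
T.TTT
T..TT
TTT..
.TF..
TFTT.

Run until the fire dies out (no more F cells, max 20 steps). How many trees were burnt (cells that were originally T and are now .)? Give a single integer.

Step 1: +4 fires, +2 burnt (F count now 4)
Step 2: +2 fires, +4 burnt (F count now 2)
Step 3: +1 fires, +2 burnt (F count now 1)
Step 4: +1 fires, +1 burnt (F count now 1)
Step 5: +1 fires, +1 burnt (F count now 1)
Step 6: +0 fires, +1 burnt (F count now 0)
Fire out after step 6
Initially T: 14, now '.': 20
Total burnt (originally-T cells now '.'): 9

Answer: 9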